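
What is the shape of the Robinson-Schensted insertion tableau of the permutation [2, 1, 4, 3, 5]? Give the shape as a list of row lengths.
Row-insert each entry into an empty tableau.

After inserting 2: P = [[2]].
After inserting 1: P = [[1], [2]].
After inserting 4: P = [[1, 4], [2]].
After inserting 3: P = [[1, 3], [2, 4]].
After inserting 5: P = [[1, 3, 5], [2, 4]].

The final insertion tableau P = [[1, 3, 5], [2, 4]] has shape [3, 2].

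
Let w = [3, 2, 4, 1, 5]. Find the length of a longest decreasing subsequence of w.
3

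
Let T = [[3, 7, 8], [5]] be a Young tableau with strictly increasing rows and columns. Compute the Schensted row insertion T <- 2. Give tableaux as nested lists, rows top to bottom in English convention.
In row 1, 2 replaces 3 (the leftmost entry greater than 2); 3 is bumped to row 2. In row 2, 3 replaces 5 (the leftmost entry greater than 3); 5 is bumped to row 3. 5 starts a new row 3. The new tableau is [[2, 7, 8], [3], [5]].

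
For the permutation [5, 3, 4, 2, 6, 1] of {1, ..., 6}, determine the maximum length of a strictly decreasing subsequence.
4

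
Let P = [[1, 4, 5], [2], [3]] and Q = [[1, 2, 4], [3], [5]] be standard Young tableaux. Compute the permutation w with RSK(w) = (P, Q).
3 4 2 5 1

Reverse the RSK construction: for i from n down to 1, find the cell of Q containing i, remove the entry at that cell from P, and reverse-bump it up through P; the value ejected from row 1 is w(i).

Step i=5: Q has 5 at row 3, column 1; remove 3 from row 3 of P and reverse-bump: 3 enters row 2 and ejects 2; 2 enters row 1 and ejects 1. So w(5) = 1. P is now [[2, 4, 5], [3]].
Step i=4: Q has 4 at row 1, column 3; remove that cell from P, ejecting 5. So w(4) = 5. P is now [[2, 4], [3]].
Step i=3: Q has 3 at row 2, column 1; remove 3 from row 2 of P and reverse-bump: 3 enters row 1 and ejects 2. So w(3) = 2. P is now [[3, 4]].
Step i=2: Q has 2 at row 1, column 2; remove that cell from P, ejecting 4. So w(2) = 4. P is now [[3]].
Step i=1: Q has 1 at row 1, column 1; remove that cell from P, ejecting 3. So w(1) = 3. P is now [].

So w = 3 4 2 5 1.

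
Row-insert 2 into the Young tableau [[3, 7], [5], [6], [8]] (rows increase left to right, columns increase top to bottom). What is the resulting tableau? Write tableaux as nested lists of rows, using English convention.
In row 1, 2 replaces 3 (the leftmost entry greater than 2); 3 is bumped to row 2. In row 2, 3 replaces 5 (the leftmost entry greater than 3); 5 is bumped to row 3. In row 3, 5 replaces 6 (the leftmost entry greater than 5); 6 is bumped to row 4. In row 4, 6 replaces 8 (the leftmost entry greater than 6); 8 is bumped to row 5. 8 starts a new row 5. The new tableau is [[2, 7], [3], [5], [6], [8]].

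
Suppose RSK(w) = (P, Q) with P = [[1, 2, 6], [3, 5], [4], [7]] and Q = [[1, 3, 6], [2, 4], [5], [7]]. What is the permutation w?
4 1 7 5 3 6 2

Reverse the RSK construction: for i from n down to 1, find the cell of Q containing i, remove the entry at that cell from P, and reverse-bump it up through P; the value ejected from row 1 is w(i).

Step i=7: Q has 7 at row 4, column 1; remove 7 from row 4 of P and reverse-bump: 7 enters row 3 and ejects 4; 4 enters row 2 and ejects 3; 3 enters row 1 and ejects 2. So w(7) = 2. P is now [[1, 3, 6], [4, 5], [7]].
Step i=6: Q has 6 at row 1, column 3; remove that cell from P, ejecting 6. So w(6) = 6. P is now [[1, 3], [4, 5], [7]].
Step i=5: Q has 5 at row 3, column 1; remove 7 from row 3 of P and reverse-bump: 7 enters row 2 and ejects 5; 5 enters row 1 and ejects 3. So w(5) = 3. P is now [[1, 5], [4, 7]].
Step i=4: Q has 4 at row 2, column 2; remove 7 from row 2 of P and reverse-bump: 7 enters row 1 and ejects 5. So w(4) = 5. P is now [[1, 7], [4]].
Step i=3: Q has 3 at row 1, column 2; remove that cell from P, ejecting 7. So w(3) = 7. P is now [[1], [4]].
Step i=2: Q has 2 at row 2, column 1; remove 4 from row 2 of P and reverse-bump: 4 enters row 1 and ejects 1. So w(2) = 1. P is now [[4]].
Step i=1: Q has 1 at row 1, column 1; remove that cell from P, ejecting 4. So w(1) = 4. P is now [].

So w = 4 1 7 5 3 6 2.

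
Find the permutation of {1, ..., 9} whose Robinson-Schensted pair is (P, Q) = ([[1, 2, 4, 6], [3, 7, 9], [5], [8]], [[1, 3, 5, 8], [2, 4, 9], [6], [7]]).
Reverse RSK: for i = n, n-1, ..., 1, locate i in Q, remove the corresponding corner cell from P, and reverse-bump its entry up through P; the value ejected from row 1 is w(i).

So w = 5 1 8 3 7 4 2 9 6.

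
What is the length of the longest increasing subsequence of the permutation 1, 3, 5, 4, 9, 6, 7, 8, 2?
6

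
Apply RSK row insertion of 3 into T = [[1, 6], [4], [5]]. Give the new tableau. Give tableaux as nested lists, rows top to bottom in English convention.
[[1, 3], [4, 6], [5]]

In row 1, 3 replaces 6 (the leftmost entry greater than 3); 6 is bumped to row 2. 6 is appended to row 2. The new tableau is [[1, 3], [4, 6], [5]].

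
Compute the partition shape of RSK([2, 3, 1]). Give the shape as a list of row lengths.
[2, 1]

Row-insert each entry into an empty tableau.

After inserting 2: P = [[2]].
After inserting 3: P = [[2, 3]].
After inserting 1: P = [[1, 3], [2]].

The final insertion tableau P = [[1, 3], [2]] has shape [2, 1].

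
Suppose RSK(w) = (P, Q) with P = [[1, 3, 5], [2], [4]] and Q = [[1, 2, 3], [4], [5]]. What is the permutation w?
2 4 5 3 1

Reverse the RSK construction: for i from n down to 1, find the cell of Q containing i, remove the entry at that cell from P, and reverse-bump it up through P; the value ejected from row 1 is w(i).

Step i=5: Q has 5 at row 3, column 1; remove 4 from row 3 of P and reverse-bump: 4 enters row 2 and ejects 2; 2 enters row 1 and ejects 1. So w(5) = 1. P is now [[2, 3, 5], [4]].
Step i=4: Q has 4 at row 2, column 1; remove 4 from row 2 of P and reverse-bump: 4 enters row 1 and ejects 3. So w(4) = 3. P is now [[2, 4, 5]].
Step i=3: Q has 3 at row 1, column 3; remove that cell from P, ejecting 5. So w(3) = 5. P is now [[2, 4]].
Step i=2: Q has 2 at row 1, column 2; remove that cell from P, ejecting 4. So w(2) = 4. P is now [[2]].
Step i=1: Q has 1 at row 1, column 1; remove that cell from P, ejecting 2. So w(1) = 2. P is now [].

So w = 2 4 5 3 1.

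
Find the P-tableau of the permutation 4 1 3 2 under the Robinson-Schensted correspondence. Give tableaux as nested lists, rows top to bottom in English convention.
P = [[1, 2], [3], [4]]

After inserting 4: P = [[4]].
After inserting 1: P = [[1], [4]].
After inserting 3: P = [[1, 3], [4]].
After inserting 2: P = [[1, 2], [3], [4]].

So P = [[1, 2], [3], [4]].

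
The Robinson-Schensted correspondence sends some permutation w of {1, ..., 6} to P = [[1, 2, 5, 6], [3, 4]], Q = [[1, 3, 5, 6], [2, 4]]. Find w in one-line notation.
Reverse the RSK construction: for i from n down to 1, find the cell of Q containing i, remove the entry at that cell from P, and reverse-bump it up through P; the value ejected from row 1 is w(i).

Step i=6: Q has 6 at row 1, column 4; remove that cell from P, ejecting 6. So w(6) = 6. P is now [[1, 2, 5], [3, 4]].
Step i=5: Q has 5 at row 1, column 3; remove that cell from P, ejecting 5. So w(5) = 5. P is now [[1, 2], [3, 4]].
Step i=4: Q has 4 at row 2, column 2; remove 4 from row 2 of P and reverse-bump: 4 enters row 1 and ejects 2. So w(4) = 2. P is now [[1, 4], [3]].
Step i=3: Q has 3 at row 1, column 2; remove that cell from P, ejecting 4. So w(3) = 4. P is now [[1], [3]].
Step i=2: Q has 2 at row 2, column 1; remove 3 from row 2 of P and reverse-bump: 3 enters row 1 and ejects 1. So w(2) = 1. P is now [[3]].
Step i=1: Q has 1 at row 1, column 1; remove that cell from P, ejecting 3. So w(1) = 3. P is now [].

So w = 3 1 4 2 5 6.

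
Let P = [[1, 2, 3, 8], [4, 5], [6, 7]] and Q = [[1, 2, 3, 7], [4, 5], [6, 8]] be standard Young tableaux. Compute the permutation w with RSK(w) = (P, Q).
1 6 7 4 5 2 8 3

Reverse the RSK construction: for i from n down to 1, find the cell of Q containing i, remove the entry at that cell from P, and reverse-bump it up through P; the value ejected from row 1 is w(i).

Step i=8: Q has 8 at row 3, column 2; remove 7 from row 3 of P and reverse-bump: 7 enters row 2 and ejects 5; 5 enters row 1 and ejects 3. So w(8) = 3. P is now [[1, 2, 5, 8], [4, 7], [6]].
Step i=7: Q has 7 at row 1, column 4; remove that cell from P, ejecting 8. So w(7) = 8. P is now [[1, 2, 5], [4, 7], [6]].
Step i=6: Q has 6 at row 3, column 1; remove 6 from row 3 of P and reverse-bump: 6 enters row 2 and ejects 4; 4 enters row 1 and ejects 2. So w(6) = 2. P is now [[1, 4, 5], [6, 7]].
Step i=5: Q has 5 at row 2, column 2; remove 7 from row 2 of P and reverse-bump: 7 enters row 1 and ejects 5. So w(5) = 5. P is now [[1, 4, 7], [6]].
Step i=4: Q has 4 at row 2, column 1; remove 6 from row 2 of P and reverse-bump: 6 enters row 1 and ejects 4. So w(4) = 4. P is now [[1, 6, 7]].
Step i=3: Q has 3 at row 1, column 3; remove that cell from P, ejecting 7. So w(3) = 7. P is now [[1, 6]].
Step i=2: Q has 2 at row 1, column 2; remove that cell from P, ejecting 6. So w(2) = 6. P is now [[1]].
Step i=1: Q has 1 at row 1, column 1; remove that cell from P, ejecting 1. So w(1) = 1. P is now [].

So w = 1 6 7 4 5 2 8 3.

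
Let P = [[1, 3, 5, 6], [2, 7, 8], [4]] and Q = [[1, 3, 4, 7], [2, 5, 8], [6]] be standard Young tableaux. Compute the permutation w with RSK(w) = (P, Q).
4 2 3 7 5 1 8 6

Reverse RSK: for i = n, n-1, ..., 1, locate i in Q, remove the corresponding corner cell from P, and reverse-bump its entry up through P; the value ejected from row 1 is w(i).

So w = 4 2 3 7 5 1 8 6.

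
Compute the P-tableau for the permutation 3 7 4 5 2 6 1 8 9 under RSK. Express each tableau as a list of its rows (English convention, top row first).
Insert 3: appended to row 1. P = [[3]].
Insert 7: appended to row 1. P = [[3, 7]].
Insert 4: 4 bumps 7 from row 1; 7 starts row 2. P = [[3, 4], [7]].
Insert 5: appended to row 1. P = [[3, 4, 5], [7]].
Insert 2: 2 bumps 3 from row 1; 3 bumps 7 from row 2; 7 starts row 3. P = [[2, 4, 5], [3], [7]].
Insert 6: appended to row 1. P = [[2, 4, 5, 6], [3], [7]].
Insert 1: 1 bumps 2 from row 1; 2 bumps 3 from row 2; 3 bumps 7 from row 3; 7 starts row 4. P = [[1, 4, 5, 6], [2], [3], [7]].
Insert 8: appended to row 1. P = [[1, 4, 5, 6, 8], [2], [3], [7]].
Insert 9: appended to row 1. P = [[1, 4, 5, 6, 8, 9], [2], [3], [7]].

So P = [[1, 4, 5, 6, 8, 9], [2], [3], [7]].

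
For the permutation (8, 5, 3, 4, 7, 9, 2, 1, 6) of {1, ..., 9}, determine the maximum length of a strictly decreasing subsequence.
5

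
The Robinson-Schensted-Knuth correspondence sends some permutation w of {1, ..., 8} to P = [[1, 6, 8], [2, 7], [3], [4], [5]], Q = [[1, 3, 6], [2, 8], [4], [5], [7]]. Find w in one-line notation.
Reverse the RSK construction: for i from n down to 1, find the cell of Q containing i, remove the entry at that cell from P, and reverse-bump it up through P; the value ejected from row 1 is w(i).

Step i=8: Q has 8 at row 2, column 2; remove 7 from row 2 of P and reverse-bump: 7 enters row 1 and ejects 6. So w(8) = 6. P is now [[1, 7, 8], [2], [3], [4], [5]].
Step i=7: Q has 7 at row 5, column 1; remove 5 from row 5 of P and reverse-bump: 5 enters row 4 and ejects 4; 4 enters row 3 and ejects 3; 3 enters row 2 and ejects 2; 2 enters row 1 and ejects 1. So w(7) = 1. P is now [[2, 7, 8], [3], [4], [5]].
Step i=6: Q has 6 at row 1, column 3; remove that cell from P, ejecting 8. So w(6) = 8. P is now [[2, 7], [3], [4], [5]].
Step i=5: Q has 5 at row 4, column 1; remove 5 from row 4 of P and reverse-bump: 5 enters row 3 and ejects 4; 4 enters row 2 and ejects 3; 3 enters row 1 and ejects 2. So w(5) = 2. P is now [[3, 7], [4], [5]].
Step i=4: Q has 4 at row 3, column 1; remove 5 from row 3 of P and reverse-bump: 5 enters row 2 and ejects 4; 4 enters row 1 and ejects 3. So w(4) = 3. P is now [[4, 7], [5]].
Step i=3: Q has 3 at row 1, column 2; remove that cell from P, ejecting 7. So w(3) = 7. P is now [[4], [5]].
Step i=2: Q has 2 at row 2, column 1; remove 5 from row 2 of P and reverse-bump: 5 enters row 1 and ejects 4. So w(2) = 4. P is now [[5]].
Step i=1: Q has 1 at row 1, column 1; remove that cell from P, ejecting 5. So w(1) = 5. P is now [].

So w = 5 4 7 3 2 8 1 6.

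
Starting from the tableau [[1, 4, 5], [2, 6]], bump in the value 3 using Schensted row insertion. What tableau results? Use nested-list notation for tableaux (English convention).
[[1, 3, 5], [2, 4], [6]]

In row 1, 3 replaces 4 (the leftmost entry greater than 3); 4 is bumped to row 2. In row 2, 4 replaces 6 (the leftmost entry greater than 4); 6 is bumped to row 3. 6 starts a new row 3. The new tableau is [[1, 3, 5], [2, 4], [6]].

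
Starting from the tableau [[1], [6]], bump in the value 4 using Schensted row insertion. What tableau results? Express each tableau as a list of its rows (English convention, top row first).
[[1, 4], [6]]

4 is larger than every entry of row 1, so it is appended to row 1. The new tableau is [[1, 4], [6]].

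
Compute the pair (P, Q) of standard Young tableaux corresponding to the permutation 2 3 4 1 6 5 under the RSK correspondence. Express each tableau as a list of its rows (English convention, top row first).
P = [[1, 3, 4, 5], [2, 6]], Q = [[1, 2, 3, 5], [4, 6]]

Insert each entry of the permutation into P by Schensted row insertion, recording in Q the position of each new cell.

Insert 2: appended to row 1. P = [[2]].
Insert 3: appended to row 1. P = [[2, 3]].
Insert 4: appended to row 1. P = [[2, 3, 4]].
Insert 1: 1 bumps 2 from row 1; 2 starts row 2. P = [[1, 3, 4], [2]].
Insert 6: appended to row 1. P = [[1, 3, 4, 6], [2]].
Insert 5: 5 bumps 6 from row 1; 6 appends to row 2. P = [[1, 3, 4, 5], [2, 6]].

So P = [[1, 3, 4, 5], [2, 6]], Q = [[1, 2, 3, 5], [4, 6]].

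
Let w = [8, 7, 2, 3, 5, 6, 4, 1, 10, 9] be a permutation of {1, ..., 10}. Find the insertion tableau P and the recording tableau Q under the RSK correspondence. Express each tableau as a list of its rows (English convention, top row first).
P = [[1, 3, 4, 6, 9], [2, 10], [5], [7], [8]], Q = [[1, 4, 5, 6, 9], [2, 10], [3], [7], [8]]

Insert each entry of the permutation into P by Schensted row insertion, recording in Q the position of each new cell.

After inserting 8: P = [[8]].
After inserting 7: P = [[7], [8]].
After inserting 2: P = [[2], [7], [8]].
After inserting 3: P = [[2, 3], [7], [8]].
After inserting 5: P = [[2, 3, 5], [7], [8]].
After inserting 6: P = [[2, 3, 5, 6], [7], [8]].
After inserting 4: P = [[2, 3, 4, 6], [5], [7], [8]].
After inserting 1: P = [[1, 3, 4, 6], [2], [5], [7], [8]].
After inserting 10: P = [[1, 3, 4, 6, 10], [2], [5], [7], [8]].
After inserting 9: P = [[1, 3, 4, 6, 9], [2, 10], [5], [7], [8]].

So P = [[1, 3, 4, 6, 9], [2, 10], [5], [7], [8]], Q = [[1, 4, 5, 6, 9], [2, 10], [3], [7], [8]].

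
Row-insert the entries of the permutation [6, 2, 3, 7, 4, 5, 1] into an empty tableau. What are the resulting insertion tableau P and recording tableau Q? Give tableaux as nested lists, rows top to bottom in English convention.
Insert each entry of the permutation into P by Schensted row insertion, recording in Q the position of each new cell.

Insert 6: appended to row 1. P = [[6]].
Insert 2: 2 bumps 6 from row 1; 6 starts row 2. P = [[2], [6]].
Insert 3: appended to row 1. P = [[2, 3], [6]].
Insert 7: appended to row 1. P = [[2, 3, 7], [6]].
Insert 4: 4 bumps 7 from row 1; 7 appends to row 2. P = [[2, 3, 4], [6, 7]].
Insert 5: appended to row 1. P = [[2, 3, 4, 5], [6, 7]].
Insert 1: 1 bumps 2 from row 1; 2 bumps 6 from row 2; 6 starts row 3. P = [[1, 3, 4, 5], [2, 7], [6]].

So P = [[1, 3, 4, 5], [2, 7], [6]], Q = [[1, 3, 4, 6], [2, 5], [7]].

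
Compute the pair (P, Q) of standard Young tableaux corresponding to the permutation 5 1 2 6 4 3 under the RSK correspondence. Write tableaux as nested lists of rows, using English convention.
Insert each entry of the permutation into P by Schensted row insertion, recording in Q the position of each new cell.

Insert 5: appended to row 1. P = [[5]], Q = [[1]].
Insert 1: 1 bumps 5 from row 1; 5 starts row 2. P = [[1], [5]], Q = [[1], [2]].
Insert 2: appended to row 1. P = [[1, 2], [5]], Q = [[1, 3], [2]].
Insert 6: appended to row 1. P = [[1, 2, 6], [5]], Q = [[1, 3, 4], [2]].
Insert 4: 4 bumps 6 from row 1; 6 appends to row 2. P = [[1, 2, 4], [5, 6]], Q = [[1, 3, 4], [2, 5]].
Insert 3: 3 bumps 4 from row 1; 4 bumps 5 from row 2; 5 starts row 3. P = [[1, 2, 3], [4, 6], [5]], Q = [[1, 3, 4], [2, 5], [6]].

So P = [[1, 2, 3], [4, 6], [5]], Q = [[1, 3, 4], [2, 5], [6]].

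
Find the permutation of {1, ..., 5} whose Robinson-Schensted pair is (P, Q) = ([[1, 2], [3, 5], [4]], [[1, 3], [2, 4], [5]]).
4 1 5 3 2

Reverse the RSK construction: for i from n down to 1, find the cell of Q containing i, remove the entry at that cell from P, and reverse-bump it up through P; the value ejected from row 1 is w(i).

Step i=5: Q has 5 at row 3, column 1; remove 4 from row 3 of P and reverse-bump: 4 enters row 2 and ejects 3; 3 enters row 1 and ejects 2. So w(5) = 2. P is now [[1, 3], [4, 5]].
Step i=4: Q has 4 at row 2, column 2; remove 5 from row 2 of P and reverse-bump: 5 enters row 1 and ejects 3. So w(4) = 3. P is now [[1, 5], [4]].
Step i=3: Q has 3 at row 1, column 2; remove that cell from P, ejecting 5. So w(3) = 5. P is now [[1], [4]].
Step i=2: Q has 2 at row 2, column 1; remove 4 from row 2 of P and reverse-bump: 4 enters row 1 and ejects 1. So w(2) = 1. P is now [[4]].
Step i=1: Q has 1 at row 1, column 1; remove that cell from P, ejecting 4. So w(1) = 4. P is now [].

So w = 4 1 5 3 2.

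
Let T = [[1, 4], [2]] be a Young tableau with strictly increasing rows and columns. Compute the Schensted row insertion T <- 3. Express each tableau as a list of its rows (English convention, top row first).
[[1, 3], [2, 4]]

In row 1, 3 replaces 4 (the leftmost entry greater than 3); 4 is bumped to row 2. 4 is appended to row 2. The new tableau is [[1, 3], [2, 4]].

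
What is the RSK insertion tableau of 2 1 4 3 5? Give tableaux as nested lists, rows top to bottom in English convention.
P = [[1, 3, 5], [2, 4]]

Insert 2: appended to row 1. P = [[2]].
Insert 1: 1 bumps 2 from row 1; 2 starts row 2. P = [[1], [2]].
Insert 4: appended to row 1. P = [[1, 4], [2]].
Insert 3: 3 bumps 4 from row 1; 4 appends to row 2. P = [[1, 3], [2, 4]].
Insert 5: appended to row 1. P = [[1, 3, 5], [2, 4]].

So P = [[1, 3, 5], [2, 4]].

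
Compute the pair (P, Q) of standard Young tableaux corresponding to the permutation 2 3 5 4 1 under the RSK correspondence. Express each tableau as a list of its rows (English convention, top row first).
Insert each entry of the permutation into P by Schensted row insertion, recording in Q the position of each new cell.

Insert 2: appended to row 1. P = [[2]], Q = [[1]].
Insert 3: appended to row 1. P = [[2, 3]], Q = [[1, 2]].
Insert 5: appended to row 1. P = [[2, 3, 5]], Q = [[1, 2, 3]].
Insert 4: 4 bumps 5 from row 1; 5 starts row 2. P = [[2, 3, 4], [5]], Q = [[1, 2, 3], [4]].
Insert 1: 1 bumps 2 from row 1; 2 bumps 5 from row 2; 5 starts row 3. P = [[1, 3, 4], [2], [5]], Q = [[1, 2, 3], [4], [5]].

So P = [[1, 3, 4], [2], [5]], Q = [[1, 2, 3], [4], [5]].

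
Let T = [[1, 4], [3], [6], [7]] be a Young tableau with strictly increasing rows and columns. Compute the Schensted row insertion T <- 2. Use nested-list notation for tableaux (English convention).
[[1, 2], [3, 4], [6], [7]]

In row 1, 2 replaces 4 (the leftmost entry greater than 2); 4 is bumped to row 2. 4 is appended to row 2. The new tableau is [[1, 2], [3, 4], [6], [7]].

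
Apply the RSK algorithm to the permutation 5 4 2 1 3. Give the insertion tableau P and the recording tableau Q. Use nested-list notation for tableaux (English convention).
Insert each entry of the permutation into P by Schensted row insertion, recording in Q the position of each new cell.

After inserting 5: P = [[5]].
After inserting 4: P = [[4], [5]].
After inserting 2: P = [[2], [4], [5]].
After inserting 1: P = [[1], [2], [4], [5]].
After inserting 3: P = [[1, 3], [2], [4], [5]].

So P = [[1, 3], [2], [4], [5]], Q = [[1, 5], [2], [3], [4]].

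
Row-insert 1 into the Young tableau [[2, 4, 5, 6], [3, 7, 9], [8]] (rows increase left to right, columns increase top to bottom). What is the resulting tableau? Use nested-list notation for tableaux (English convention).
In row 1, 1 replaces 2 (the leftmost entry greater than 1); 2 is bumped to row 2. In row 2, 2 replaces 3 (the leftmost entry greater than 2); 3 is bumped to row 3. In row 3, 3 replaces 8 (the leftmost entry greater than 3); 8 is bumped to row 4. 8 starts a new row 4. The new tableau is [[1, 4, 5, 6], [2, 7, 9], [3], [8]].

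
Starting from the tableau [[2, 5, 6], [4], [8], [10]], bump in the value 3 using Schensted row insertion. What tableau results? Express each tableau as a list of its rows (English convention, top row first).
In row 1, 3 replaces 5 (the leftmost entry greater than 3); 5 is bumped to row 2. 5 is appended to row 2. The new tableau is [[2, 3, 6], [4, 5], [8], [10]].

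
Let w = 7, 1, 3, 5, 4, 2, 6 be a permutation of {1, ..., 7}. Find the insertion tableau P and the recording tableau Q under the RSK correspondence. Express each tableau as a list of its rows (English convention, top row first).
P = [[1, 2, 4, 6], [3], [5], [7]], Q = [[1, 3, 4, 7], [2], [5], [6]]

Insert each entry of the permutation into P by Schensted row insertion, recording in Q the position of each new cell.

Insert 7: appended to row 1. P = [[7]], Q = [[1]].
Insert 1: 1 bumps 7 from row 1; 7 starts row 2. P = [[1], [7]], Q = [[1], [2]].
Insert 3: appended to row 1. P = [[1, 3], [7]], Q = [[1, 3], [2]].
Insert 5: appended to row 1. P = [[1, 3, 5], [7]], Q = [[1, 3, 4], [2]].
Insert 4: 4 bumps 5 from row 1; 5 bumps 7 from row 2; 7 starts row 3. P = [[1, 3, 4], [5], [7]], Q = [[1, 3, 4], [2], [5]].
Insert 2: 2 bumps 3 from row 1; 3 bumps 5 from row 2; 5 bumps 7 from row 3; 7 starts row 4. P = [[1, 2, 4], [3], [5], [7]], Q = [[1, 3, 4], [2], [5], [6]].
Insert 6: appended to row 1. P = [[1, 2, 4, 6], [3], [5], [7]], Q = [[1, 3, 4, 7], [2], [5], [6]].

So P = [[1, 2, 4, 6], [3], [5], [7]], Q = [[1, 3, 4, 7], [2], [5], [6]].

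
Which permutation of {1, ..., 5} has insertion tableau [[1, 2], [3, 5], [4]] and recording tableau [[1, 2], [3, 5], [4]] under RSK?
4 5 3 1 2

Reverse the RSK construction: for i from n down to 1, find the cell of Q containing i, remove the entry at that cell from P, and reverse-bump it up through P; the value ejected from row 1 is w(i).

Step i=5: Q has 5 at row 2, column 2; remove 5 from row 2 of P and reverse-bump: 5 enters row 1 and ejects 2. So w(5) = 2. P is now [[1, 5], [3], [4]].
Step i=4: Q has 4 at row 3, column 1; remove 4 from row 3 of P and reverse-bump: 4 enters row 2 and ejects 3; 3 enters row 1 and ejects 1. So w(4) = 1. P is now [[3, 5], [4]].
Step i=3: Q has 3 at row 2, column 1; remove 4 from row 2 of P and reverse-bump: 4 enters row 1 and ejects 3. So w(3) = 3. P is now [[4, 5]].
Step i=2: Q has 2 at row 1, column 2; remove that cell from P, ejecting 5. So w(2) = 5. P is now [[4]].
Step i=1: Q has 1 at row 1, column 1; remove that cell from P, ejecting 4. So w(1) = 4. P is now [].

So w = 4 5 3 1 2.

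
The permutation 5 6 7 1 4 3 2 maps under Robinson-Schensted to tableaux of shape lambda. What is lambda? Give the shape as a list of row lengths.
Row-insert each entry into an empty tableau.

After inserting 5: P = [[5]].
After inserting 6: P = [[5, 6]].
After inserting 7: P = [[5, 6, 7]].
After inserting 1: P = [[1, 6, 7], [5]].
After inserting 4: P = [[1, 4, 7], [5, 6]].
After inserting 3: P = [[1, 3, 7], [4, 6], [5]].
After inserting 2: P = [[1, 2, 7], [3, 6], [4], [5]].

The final insertion tableau P = [[1, 2, 7], [3, 6], [4], [5]] has shape [3, 2, 1, 1].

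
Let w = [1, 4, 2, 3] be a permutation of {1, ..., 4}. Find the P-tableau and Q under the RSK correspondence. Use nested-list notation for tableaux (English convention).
P = [[1, 2, 3], [4]], Q = [[1, 2, 4], [3]]

Insert each entry of the permutation into P by Schensted row insertion, recording in Q the position of each new cell.

Insert 1: appended to row 1. P = [[1]].
Insert 4: appended to row 1. P = [[1, 4]].
Insert 2: 2 bumps 4 from row 1; 4 starts row 2. P = [[1, 2], [4]].
Insert 3: appended to row 1. P = [[1, 2, 3], [4]].

So P = [[1, 2, 3], [4]], Q = [[1, 2, 4], [3]].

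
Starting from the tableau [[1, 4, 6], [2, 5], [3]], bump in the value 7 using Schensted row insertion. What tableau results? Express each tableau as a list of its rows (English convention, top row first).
[[1, 4, 6, 7], [2, 5], [3]]

7 is larger than every entry of row 1, so it is appended to row 1. The new tableau is [[1, 4, 6, 7], [2, 5], [3]].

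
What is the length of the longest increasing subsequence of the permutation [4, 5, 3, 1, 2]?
2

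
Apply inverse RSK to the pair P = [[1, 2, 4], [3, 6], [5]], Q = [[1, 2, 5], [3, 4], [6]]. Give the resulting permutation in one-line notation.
5 6 1 3 4 2

Reverse the RSK construction: for i from n down to 1, find the cell of Q containing i, remove the entry at that cell from P, and reverse-bump it up through P; the value ejected from row 1 is w(i).

Step i=6: Q has 6 at row 3, column 1; remove 5 from row 3 of P and reverse-bump: 5 enters row 2 and ejects 3; 3 enters row 1 and ejects 2. So w(6) = 2. P is now [[1, 3, 4], [5, 6]].
Step i=5: Q has 5 at row 1, column 3; remove that cell from P, ejecting 4. So w(5) = 4. P is now [[1, 3], [5, 6]].
Step i=4: Q has 4 at row 2, column 2; remove 6 from row 2 of P and reverse-bump: 6 enters row 1 and ejects 3. So w(4) = 3. P is now [[1, 6], [5]].
Step i=3: Q has 3 at row 2, column 1; remove 5 from row 2 of P and reverse-bump: 5 enters row 1 and ejects 1. So w(3) = 1. P is now [[5, 6]].
Step i=2: Q has 2 at row 1, column 2; remove that cell from P, ejecting 6. So w(2) = 6. P is now [[5]].
Step i=1: Q has 1 at row 1, column 1; remove that cell from P, ejecting 5. So w(1) = 5. P is now [].

So w = 5 6 1 3 4 2.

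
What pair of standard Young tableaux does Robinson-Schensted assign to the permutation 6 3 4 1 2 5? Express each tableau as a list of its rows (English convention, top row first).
Insert each entry of the permutation into P by Schensted row insertion, recording in Q the position of each new cell.

After inserting 6: P = [[6]].
After inserting 3: P = [[3], [6]].
After inserting 4: P = [[3, 4], [6]].
After inserting 1: P = [[1, 4], [3], [6]].
After inserting 2: P = [[1, 2], [3, 4], [6]].
After inserting 5: P = [[1, 2, 5], [3, 4], [6]].

So P = [[1, 2, 5], [3, 4], [6]], Q = [[1, 3, 6], [2, 5], [4]].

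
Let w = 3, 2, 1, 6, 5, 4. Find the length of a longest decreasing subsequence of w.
3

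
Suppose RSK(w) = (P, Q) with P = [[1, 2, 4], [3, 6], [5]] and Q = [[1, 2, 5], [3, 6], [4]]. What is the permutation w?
1 5 3 2 6 4

Reverse the RSK construction: for i from n down to 1, find the cell of Q containing i, remove the entry at that cell from P, and reverse-bump it up through P; the value ejected from row 1 is w(i).

Step i=6: Q has 6 at row 2, column 2; remove 6 from row 2 of P and reverse-bump: 6 enters row 1 and ejects 4. So w(6) = 4. P is now [[1, 2, 6], [3], [5]].
Step i=5: Q has 5 at row 1, column 3; remove that cell from P, ejecting 6. So w(5) = 6. P is now [[1, 2], [3], [5]].
Step i=4: Q has 4 at row 3, column 1; remove 5 from row 3 of P and reverse-bump: 5 enters row 2 and ejects 3; 3 enters row 1 and ejects 2. So w(4) = 2. P is now [[1, 3], [5]].
Step i=3: Q has 3 at row 2, column 1; remove 5 from row 2 of P and reverse-bump: 5 enters row 1 and ejects 3. So w(3) = 3. P is now [[1, 5]].
Step i=2: Q has 2 at row 1, column 2; remove that cell from P, ejecting 5. So w(2) = 5. P is now [[1]].
Step i=1: Q has 1 at row 1, column 1; remove that cell from P, ejecting 1. So w(1) = 1. P is now [].

So w = 1 5 3 2 6 4.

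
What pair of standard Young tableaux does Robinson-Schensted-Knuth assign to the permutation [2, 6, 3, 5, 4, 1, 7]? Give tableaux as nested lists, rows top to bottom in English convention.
P = [[1, 3, 4, 7], [2], [5], [6]], Q = [[1, 2, 4, 7], [3], [5], [6]]

Insert each entry of the permutation into P by Schensted row insertion, recording in Q the position of each new cell.

Insert 2: appended to row 1. P = [[2]], Q = [[1]].
Insert 6: appended to row 1. P = [[2, 6]], Q = [[1, 2]].
Insert 3: 3 bumps 6 from row 1; 6 starts row 2. P = [[2, 3], [6]], Q = [[1, 2], [3]].
Insert 5: appended to row 1. P = [[2, 3, 5], [6]], Q = [[1, 2, 4], [3]].
Insert 4: 4 bumps 5 from row 1; 5 bumps 6 from row 2; 6 starts row 3. P = [[2, 3, 4], [5], [6]], Q = [[1, 2, 4], [3], [5]].
Insert 1: 1 bumps 2 from row 1; 2 bumps 5 from row 2; 5 bumps 6 from row 3; 6 starts row 4. P = [[1, 3, 4], [2], [5], [6]], Q = [[1, 2, 4], [3], [5], [6]].
Insert 7: appended to row 1. P = [[1, 3, 4, 7], [2], [5], [6]], Q = [[1, 2, 4, 7], [3], [5], [6]].

So P = [[1, 3, 4, 7], [2], [5], [6]], Q = [[1, 2, 4, 7], [3], [5], [6]].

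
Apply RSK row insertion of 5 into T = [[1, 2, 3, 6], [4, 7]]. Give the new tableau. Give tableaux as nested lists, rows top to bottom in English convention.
[[1, 2, 3, 5], [4, 6], [7]]

In row 1, 5 replaces 6 (the leftmost entry greater than 5); 6 is bumped to row 2. In row 2, 6 replaces 7 (the leftmost entry greater than 6); 7 is bumped to row 3. 7 starts a new row 3. The new tableau is [[1, 2, 3, 5], [4, 6], [7]].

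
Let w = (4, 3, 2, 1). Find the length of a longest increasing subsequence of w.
1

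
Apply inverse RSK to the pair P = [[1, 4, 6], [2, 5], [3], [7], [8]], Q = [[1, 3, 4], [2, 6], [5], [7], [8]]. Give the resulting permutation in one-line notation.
Reverse the RSK construction: for i from n down to 1, find the cell of Q containing i, remove the entry at that cell from P, and reverse-bump it up through P; the value ejected from row 1 is w(i).

Step i=8: Q has 8 at row 5, column 1; remove 8 from row 5 of P and reverse-bump: 8 enters row 4 and ejects 7; 7 enters row 3 and ejects 3; 3 enters row 2 and ejects 2; 2 enters row 1 and ejects 1. So w(8) = 1. P is now [[2, 4, 6], [3, 5], [7], [8]].
Step i=7: Q has 7 at row 4, column 1; remove 8 from row 4 of P and reverse-bump: 8 enters row 3 and ejects 7; 7 enters row 2 and ejects 5; 5 enters row 1 and ejects 4. So w(7) = 4. P is now [[2, 5, 6], [3, 7], [8]].
Step i=6: Q has 6 at row 2, column 2; remove 7 from row 2 of P and reverse-bump: 7 enters row 1 and ejects 6. So w(6) = 6. P is now [[2, 5, 7], [3], [8]].
Step i=5: Q has 5 at row 3, column 1; remove 8 from row 3 of P and reverse-bump: 8 enters row 2 and ejects 3; 3 enters row 1 and ejects 2. So w(5) = 2. P is now [[3, 5, 7], [8]].
Step i=4: Q has 4 at row 1, column 3; remove that cell from P, ejecting 7. So w(4) = 7. P is now [[3, 5], [8]].
Step i=3: Q has 3 at row 1, column 2; remove that cell from P, ejecting 5. So w(3) = 5. P is now [[3], [8]].
Step i=2: Q has 2 at row 2, column 1; remove 8 from row 2 of P and reverse-bump: 8 enters row 1 and ejects 3. So w(2) = 3. P is now [[8]].
Step i=1: Q has 1 at row 1, column 1; remove that cell from P, ejecting 8. So w(1) = 8. P is now [].

So w = 8 3 5 7 2 6 4 1.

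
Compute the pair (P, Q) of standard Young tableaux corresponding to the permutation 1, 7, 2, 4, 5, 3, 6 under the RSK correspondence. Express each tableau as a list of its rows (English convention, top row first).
Insert each entry of the permutation into P by Schensted row insertion, recording in Q the position of each new cell.

Insert 1: appended to row 1. P = [[1]].
Insert 7: appended to row 1. P = [[1, 7]].
Insert 2: 2 bumps 7 from row 1; 7 starts row 2. P = [[1, 2], [7]].
Insert 4: appended to row 1. P = [[1, 2, 4], [7]].
Insert 5: appended to row 1. P = [[1, 2, 4, 5], [7]].
Insert 3: 3 bumps 4 from row 1; 4 bumps 7 from row 2; 7 starts row 3. P = [[1, 2, 3, 5], [4], [7]].
Insert 6: appended to row 1. P = [[1, 2, 3, 5, 6], [4], [7]].

So P = [[1, 2, 3, 5, 6], [4], [7]], Q = [[1, 2, 4, 5, 7], [3], [6]].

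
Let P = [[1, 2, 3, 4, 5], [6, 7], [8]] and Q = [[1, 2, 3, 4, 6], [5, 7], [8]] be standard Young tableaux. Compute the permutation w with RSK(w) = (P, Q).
Reverse the RSK construction: for i from n down to 1, find the cell of Q containing i, remove the entry at that cell from P, and reverse-bump it up through P; the value ejected from row 1 is w(i).

Step i=8: Q has 8 at row 3, column 1; remove 8 from row 3 of P and reverse-bump: 8 enters row 2 and ejects 7; 7 enters row 1 and ejects 5. So w(8) = 5. P is now [[1, 2, 3, 4, 7], [6, 8]].
Step i=7: Q has 7 at row 2, column 2; remove 8 from row 2 of P and reverse-bump: 8 enters row 1 and ejects 7. So w(7) = 7. P is now [[1, 2, 3, 4, 8], [6]].
Step i=6: Q has 6 at row 1, column 5; remove that cell from P, ejecting 8. So w(6) = 8. P is now [[1, 2, 3, 4], [6]].
Step i=5: Q has 5 at row 2, column 1; remove 6 from row 2 of P and reverse-bump: 6 enters row 1 and ejects 4. So w(5) = 4. P is now [[1, 2, 3, 6]].
Step i=4: Q has 4 at row 1, column 4; remove that cell from P, ejecting 6. So w(4) = 6. P is now [[1, 2, 3]].
Step i=3: Q has 3 at row 1, column 3; remove that cell from P, ejecting 3. So w(3) = 3. P is now [[1, 2]].
Step i=2: Q has 2 at row 1, column 2; remove that cell from P, ejecting 2. So w(2) = 2. P is now [[1]].
Step i=1: Q has 1 at row 1, column 1; remove that cell from P, ejecting 1. So w(1) = 1. P is now [].

So w = 1 2 3 6 4 8 7 5.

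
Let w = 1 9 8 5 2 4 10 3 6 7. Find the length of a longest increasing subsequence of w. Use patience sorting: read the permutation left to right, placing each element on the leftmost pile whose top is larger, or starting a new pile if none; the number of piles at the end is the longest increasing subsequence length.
1: new pile. tops = [1]
9: new pile. tops = [1, 9]
8: onto pile 2 (replacing 9). tops = [1, 8]
5: onto pile 2 (replacing 8). tops = [1, 5]
2: onto pile 2 (replacing 5). tops = [1, 2]
4: new pile. tops = [1, 2, 4]
10: new pile. tops = [1, 2, 4, 10]
3: onto pile 3 (replacing 4). tops = [1, 2, 3, 10]
6: onto pile 4 (replacing 10). tops = [1, 2, 3, 6]
7: new pile. tops = [1, 2, 3, 6, 7]

5 piles, so the longest increasing subsequence has length 5.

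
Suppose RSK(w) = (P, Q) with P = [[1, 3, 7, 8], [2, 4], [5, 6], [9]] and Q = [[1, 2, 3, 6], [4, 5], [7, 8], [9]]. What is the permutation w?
5 6 9 2 7 8 1 4 3

Reverse the RSK construction: for i from n down to 1, find the cell of Q containing i, remove the entry at that cell from P, and reverse-bump it up through P; the value ejected from row 1 is w(i).

Step i=9: Q has 9 at row 4, column 1; remove 9 from row 4 of P and reverse-bump: 9 enters row 3 and ejects 6; 6 enters row 2 and ejects 4; 4 enters row 1 and ejects 3. So w(9) = 3. P is now [[1, 4, 7, 8], [2, 6], [5, 9]].
Step i=8: Q has 8 at row 3, column 2; remove 9 from row 3 of P and reverse-bump: 9 enters row 2 and ejects 6; 6 enters row 1 and ejects 4. So w(8) = 4. P is now [[1, 6, 7, 8], [2, 9], [5]].
Step i=7: Q has 7 at row 3, column 1; remove 5 from row 3 of P and reverse-bump: 5 enters row 2 and ejects 2; 2 enters row 1 and ejects 1. So w(7) = 1. P is now [[2, 6, 7, 8], [5, 9]].
Step i=6: Q has 6 at row 1, column 4; remove that cell from P, ejecting 8. So w(6) = 8. P is now [[2, 6, 7], [5, 9]].
Step i=5: Q has 5 at row 2, column 2; remove 9 from row 2 of P and reverse-bump: 9 enters row 1 and ejects 7. So w(5) = 7. P is now [[2, 6, 9], [5]].
Step i=4: Q has 4 at row 2, column 1; remove 5 from row 2 of P and reverse-bump: 5 enters row 1 and ejects 2. So w(4) = 2. P is now [[5, 6, 9]].
Step i=3: Q has 3 at row 1, column 3; remove that cell from P, ejecting 9. So w(3) = 9. P is now [[5, 6]].
Step i=2: Q has 2 at row 1, column 2; remove that cell from P, ejecting 6. So w(2) = 6. P is now [[5]].
Step i=1: Q has 1 at row 1, column 1; remove that cell from P, ejecting 5. So w(1) = 5. P is now [].

So w = 5 6 9 2 7 8 1 4 3.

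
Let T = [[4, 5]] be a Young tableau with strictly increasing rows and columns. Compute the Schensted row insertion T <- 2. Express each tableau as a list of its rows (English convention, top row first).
[[2, 5], [4]]

In row 1, 2 replaces 4 (the leftmost entry greater than 2); 4 is bumped to row 2. 4 starts a new row 2. The new tableau is [[2, 5], [4]].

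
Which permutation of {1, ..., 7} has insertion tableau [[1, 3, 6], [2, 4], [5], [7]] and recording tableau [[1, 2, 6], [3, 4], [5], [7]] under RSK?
Reverse the RSK construction: for i from n down to 1, find the cell of Q containing i, remove the entry at that cell from P, and reverse-bump it up through P; the value ejected from row 1 is w(i).

Step i=7: Q has 7 at row 4, column 1; remove 7 from row 4 of P and reverse-bump: 7 enters row 3 and ejects 5; 5 enters row 2 and ejects 4; 4 enters row 1 and ejects 3. So w(7) = 3. P is now [[1, 4, 6], [2, 5], [7]].
Step i=6: Q has 6 at row 1, column 3; remove that cell from P, ejecting 6. So w(6) = 6. P is now [[1, 4], [2, 5], [7]].
Step i=5: Q has 5 at row 3, column 1; remove 7 from row 3 of P and reverse-bump: 7 enters row 2 and ejects 5; 5 enters row 1 and ejects 4. So w(5) = 4. P is now [[1, 5], [2, 7]].
Step i=4: Q has 4 at row 2, column 2; remove 7 from row 2 of P and reverse-bump: 7 enters row 1 and ejects 5. So w(4) = 5. P is now [[1, 7], [2]].
Step i=3: Q has 3 at row 2, column 1; remove 2 from row 2 of P and reverse-bump: 2 enters row 1 and ejects 1. So w(3) = 1. P is now [[2, 7]].
Step i=2: Q has 2 at row 1, column 2; remove that cell from P, ejecting 7. So w(2) = 7. P is now [[2]].
Step i=1: Q has 1 at row 1, column 1; remove that cell from P, ejecting 2. So w(1) = 2. P is now [].

So w = 2 7 1 5 4 6 3.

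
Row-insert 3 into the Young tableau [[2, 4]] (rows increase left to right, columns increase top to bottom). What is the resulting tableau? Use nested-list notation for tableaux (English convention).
[[2, 3], [4]]

In row 1, 3 replaces 4 (the leftmost entry greater than 3); 4 is bumped to row 2. 4 starts a new row 2. The new tableau is [[2, 3], [4]].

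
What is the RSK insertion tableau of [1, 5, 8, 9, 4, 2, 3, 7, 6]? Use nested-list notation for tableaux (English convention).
Insert 1: appended to row 1. P = [[1]].
Insert 5: appended to row 1. P = [[1, 5]].
Insert 8: appended to row 1. P = [[1, 5, 8]].
Insert 9: appended to row 1. P = [[1, 5, 8, 9]].
Insert 4: 4 bumps 5 from row 1; 5 starts row 2. P = [[1, 4, 8, 9], [5]].
Insert 2: 2 bumps 4 from row 1; 4 bumps 5 from row 2; 5 starts row 3. P = [[1, 2, 8, 9], [4], [5]].
Insert 3: 3 bumps 8 from row 1; 8 appends to row 2. P = [[1, 2, 3, 9], [4, 8], [5]].
Insert 7: 7 bumps 9 from row 1; 9 appends to row 2. P = [[1, 2, 3, 7], [4, 8, 9], [5]].
Insert 6: 6 bumps 7 from row 1; 7 bumps 8 from row 2; 8 appends to row 3. P = [[1, 2, 3, 6], [4, 7, 9], [5, 8]].

So P = [[1, 2, 3, 6], [4, 7, 9], [5, 8]].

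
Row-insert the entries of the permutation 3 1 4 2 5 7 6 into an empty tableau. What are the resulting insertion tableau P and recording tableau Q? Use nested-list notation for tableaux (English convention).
Insert each entry of the permutation into P by Schensted row insertion, recording in Q the position of each new cell.

Insert 3: appended to row 1. P = [[3]], Q = [[1]].
Insert 1: 1 bumps 3 from row 1; 3 starts row 2. P = [[1], [3]], Q = [[1], [2]].
Insert 4: appended to row 1. P = [[1, 4], [3]], Q = [[1, 3], [2]].
Insert 2: 2 bumps 4 from row 1; 4 appends to row 2. P = [[1, 2], [3, 4]], Q = [[1, 3], [2, 4]].
Insert 5: appended to row 1. P = [[1, 2, 5], [3, 4]], Q = [[1, 3, 5], [2, 4]].
Insert 7: appended to row 1. P = [[1, 2, 5, 7], [3, 4]], Q = [[1, 3, 5, 6], [2, 4]].
Insert 6: 6 bumps 7 from row 1; 7 appends to row 2. P = [[1, 2, 5, 6], [3, 4, 7]], Q = [[1, 3, 5, 6], [2, 4, 7]].

So P = [[1, 2, 5, 6], [3, 4, 7]], Q = [[1, 3, 5, 6], [2, 4, 7]].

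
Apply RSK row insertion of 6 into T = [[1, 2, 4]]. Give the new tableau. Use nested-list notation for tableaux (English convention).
6 is larger than every entry of row 1, so it is appended to row 1. The new tableau is [[1, 2, 4, 6]].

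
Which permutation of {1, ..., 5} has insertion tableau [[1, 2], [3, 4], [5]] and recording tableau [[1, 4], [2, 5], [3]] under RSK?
5 3 1 4 2

Reverse the RSK construction: for i from n down to 1, find the cell of Q containing i, remove the entry at that cell from P, and reverse-bump it up through P; the value ejected from row 1 is w(i).

Step i=5: Q has 5 at row 2, column 2; remove 4 from row 2 of P and reverse-bump: 4 enters row 1 and ejects 2. So w(5) = 2. P is now [[1, 4], [3], [5]].
Step i=4: Q has 4 at row 1, column 2; remove that cell from P, ejecting 4. So w(4) = 4. P is now [[1], [3], [5]].
Step i=3: Q has 3 at row 3, column 1; remove 5 from row 3 of P and reverse-bump: 5 enters row 2 and ejects 3; 3 enters row 1 and ejects 1. So w(3) = 1. P is now [[3], [5]].
Step i=2: Q has 2 at row 2, column 1; remove 5 from row 2 of P and reverse-bump: 5 enters row 1 and ejects 3. So w(2) = 3. P is now [[5]].
Step i=1: Q has 1 at row 1, column 1; remove that cell from P, ejecting 5. So w(1) = 5. P is now [].

So w = 5 3 1 4 2.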